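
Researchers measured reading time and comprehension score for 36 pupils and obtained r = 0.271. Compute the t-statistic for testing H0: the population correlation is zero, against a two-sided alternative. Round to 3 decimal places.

1.642

t = r·√(n−2) / √(1−r²) with r = 0.271, n = 36
  = 0.271·√34 / √(1 − 0.073441)
  = 0.271·5.830952 / 0.962579
  = 1.580188 / 0.962579 = 1.642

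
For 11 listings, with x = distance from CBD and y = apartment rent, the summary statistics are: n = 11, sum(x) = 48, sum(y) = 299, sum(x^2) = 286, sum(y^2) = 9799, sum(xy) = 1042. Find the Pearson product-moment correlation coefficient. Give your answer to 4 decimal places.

-0.7345

Numerator: nΣxy − (Σx)(Σy) = 11·1042 − (48)(299) = -2890
Denominator: √[(nΣx²−(Σx)²)(nΣy²−(Σy)²)]
  nΣx²−(Σx)² = 11·286 − 2304 = 842;  nΣy²−(Σy)² = 11·9799 − 89401 = 18388
  √(842·18388) = √15482696 = 3934.8057
r = -2890 / 3934.8057 = -0.7345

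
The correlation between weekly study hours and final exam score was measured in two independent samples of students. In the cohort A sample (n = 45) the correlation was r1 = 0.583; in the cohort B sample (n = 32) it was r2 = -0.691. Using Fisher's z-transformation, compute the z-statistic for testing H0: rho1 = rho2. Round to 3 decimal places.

Fisher z-transforms: z1 = atanh(0.583) = 0.666995, z2 = atanh(-0.691) = -0.849867; difference d = 1.516862
Var(d) = 1/42 + 1/29 = 0.0238095 + 0.0344828 = 0.0582923
z = d/√Var(d) = 1.516862 / √0.0582923 = 1.516862 / 0.241438 = 6.283

6.283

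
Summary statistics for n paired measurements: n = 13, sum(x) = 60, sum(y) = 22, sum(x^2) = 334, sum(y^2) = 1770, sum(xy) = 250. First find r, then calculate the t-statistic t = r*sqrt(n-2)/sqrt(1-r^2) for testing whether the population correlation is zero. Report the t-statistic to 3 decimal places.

Numerator: nΣxy − (Σx)(Σy) = 13·250 − (60)(22) = 1930
Denominator: √[(nΣx²−(Σx)²)(nΣy²−(Σy)²)]
  nΣx²−(Σx)² = 13·334 − 3600 = 742;  nΣy²−(Σy)² = 13·1770 − 484 = 22526
  √(742·22526) = √16714292 = 4088.3116
r = 1930 / 4088.3116 = 0.4721
t = r·√(n−2)/√(1−r²) = 0.4721·√11 / √(1−0.222878) = 1.565779 / 0.881545 = 1.776

1.776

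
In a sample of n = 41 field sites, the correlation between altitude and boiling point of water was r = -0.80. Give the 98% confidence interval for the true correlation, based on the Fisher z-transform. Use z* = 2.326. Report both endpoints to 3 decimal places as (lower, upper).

Fisher z: z_r = atanh(r) = ½·ln((1+(-0.80))/(1−(-0.80))) = -1.098612
SE(z) = 1/√(n−3) = 1/√38 = 0.162221
98% ⇒ z* = 2.326; margin = 2.326·0.162221 = 0.377326
CI on z-scale: (-1.475938, -0.721286)
Back-transform: tanh(-1.475938) = -0.900704, tanh(-0.721286) = -0.617705

(-0.901, -0.618)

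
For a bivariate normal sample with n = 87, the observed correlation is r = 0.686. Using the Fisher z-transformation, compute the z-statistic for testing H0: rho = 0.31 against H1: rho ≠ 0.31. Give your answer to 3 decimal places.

4.764

Fisher z: atanh(0.686) = 0.840361, atanh(0.31) = 0.320545
z = (z_r − z_0)·√(n−3) = (0.840361 − 0.320545)·√84 = 0.519816 · 9.165151 = 4.764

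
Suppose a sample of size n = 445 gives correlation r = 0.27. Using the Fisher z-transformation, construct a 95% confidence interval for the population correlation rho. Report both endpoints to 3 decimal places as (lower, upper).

Fisher z: z_r = atanh(r) = ½·ln((1+0.27)/(1−0.27)) = 0.276864
SE(z) = 1/√(n−3) = 1/√442 = 0.047565
95% ⇒ z* = 1.960; margin = 1.960·0.047565 = 0.093227
CI on z-scale: (0.183637, 0.370091)
Back-transform: tanh(0.183637) = 0.181600, tanh(0.370091) = 0.354071

(0.182, 0.354)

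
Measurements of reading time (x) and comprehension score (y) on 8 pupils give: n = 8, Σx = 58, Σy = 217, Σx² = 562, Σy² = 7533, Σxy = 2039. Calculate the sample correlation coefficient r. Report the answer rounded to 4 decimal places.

S_xy = nΣxy − ΣxΣy = 8·2039 − 58·217 = 16312 − 12586 = 3726
S_xx = nΣx² − (Σx)² = 8·562 − 58² = 4496 − 3364 = 1132
S_yy = nΣy² − (Σy)² = 8·7533 − 217² = 60264 − 47089 = 13175
r = S_xy / √(S_xx·S_yy) = 3726 / √(1132·13175) = 3726 / √14914100 = 3726 / 3861.8778 = 0.9648

0.9648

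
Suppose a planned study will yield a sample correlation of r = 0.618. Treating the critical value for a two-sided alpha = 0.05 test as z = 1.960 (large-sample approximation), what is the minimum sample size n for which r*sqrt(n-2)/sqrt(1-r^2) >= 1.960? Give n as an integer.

9

r√(n−2)/√(1−r²) ≥ 1.960  ⇔  n−2 ≥ (1.960)²·(1−r²)/r²
(1−r²)/r² = (1−0.381924)/0.381924 = 1.6183
n ≥ 2 + 3.8416·1.6183 = 2 + 6.2169 = 8.2169
⌈8.2169⌉ = 9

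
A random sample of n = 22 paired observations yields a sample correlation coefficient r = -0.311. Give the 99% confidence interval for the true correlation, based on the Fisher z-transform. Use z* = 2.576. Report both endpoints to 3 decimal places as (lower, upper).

Fisher z: z_r = atanh(r) = ½·ln((1+(-0.311))/(1−(-0.311))) = -0.321652
SE(z) = 1/√(n−3) = 1/√19 = 0.229416
99% ⇒ z* = 2.576; margin = 2.576·0.229416 = 0.590976
CI on z-scale: (-0.912628, 0.269324)
Back-transform: tanh(-0.912628) = -0.722391, tanh(0.269324) = 0.262996

(-0.722, 0.263)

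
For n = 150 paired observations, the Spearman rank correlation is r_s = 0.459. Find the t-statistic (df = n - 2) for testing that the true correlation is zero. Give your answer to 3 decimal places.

6.285

1 − r_s² = 1 − 0.210681 = 0.789319;  √(1−r_s²) = 0.888436
√(n−2) = √148 = 12.165525
t = r_s·√(n−2)/√(1−r_s²) = 0.459 · 12.165525 / 0.888436 = 6.285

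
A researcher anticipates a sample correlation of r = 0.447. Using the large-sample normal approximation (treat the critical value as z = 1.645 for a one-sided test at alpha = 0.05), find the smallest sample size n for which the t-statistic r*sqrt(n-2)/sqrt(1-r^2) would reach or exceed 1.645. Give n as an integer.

r√(n−2)/√(1−r²) ≥ 1.645  ⇔  n−2 ≥ (1.645)²·(1−r²)/r²
(1−r²)/r² = (1−0.199809)/0.199809 = 4.0048
n ≥ 2 + 2.706025·4.0048 = 2 + 10.8371 = 12.8371
⌈12.8371⌉ = 13

13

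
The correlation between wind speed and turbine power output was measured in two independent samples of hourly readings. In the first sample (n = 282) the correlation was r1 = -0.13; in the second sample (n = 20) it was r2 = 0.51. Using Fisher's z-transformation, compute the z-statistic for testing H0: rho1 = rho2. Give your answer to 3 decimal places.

Fisher z-transforms: z1 = atanh(-0.13) = -0.130740, z2 = atanh(0.51) = 0.562730; difference d = -0.693470
Var(d) = 1/279 + 1/17 = 0.0035842 + 0.0588235 = 0.0624077
z = d/√Var(d) = -0.693470 / √0.0624077 = -0.693470 / 0.249815 = -2.776

-2.776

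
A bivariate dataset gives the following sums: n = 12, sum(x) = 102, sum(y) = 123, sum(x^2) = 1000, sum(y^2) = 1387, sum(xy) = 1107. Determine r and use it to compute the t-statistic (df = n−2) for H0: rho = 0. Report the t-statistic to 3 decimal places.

S_xy = nΣxy − ΣxΣy = 12·1107 − 102·123 = 13284 − 12546 = 738
S_xx = nΣx² − (Σx)² = 12·1000 − 102² = 12000 − 10404 = 1596
S_yy = nΣy² − (Σy)² = 12·1387 − 123² = 16644 − 15129 = 1515
r = S_xy / √(S_xx·S_yy) = 738 / √(1596·1515) = 738 / √2417940 = 738 / 1554.9727 = 0.4746
t = r·√(n−2)/√(1−r²) = 0.4746·√10 / √(1−0.225245) = 1.500817 / 0.880202 = 1.705

1.705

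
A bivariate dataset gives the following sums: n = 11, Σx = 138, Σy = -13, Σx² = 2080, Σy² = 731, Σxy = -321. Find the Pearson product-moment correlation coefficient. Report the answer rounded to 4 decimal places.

-0.3161

Numerator: nΣxy − (Σx)(Σy) = 11·(-321) − (138)(-13) = -1737
Denominator: √[(nΣx²−(Σx)²)(nΣy²−(Σy)²)]
  nΣx²−(Σx)² = 11·2080 − 19044 = 3836;  nΣy²−(Σy)² = 11·731 − 169 = 7872
  √(3836·7872) = √30196992 = 5495.1790
r = -1737 / 5495.1790 = -0.3161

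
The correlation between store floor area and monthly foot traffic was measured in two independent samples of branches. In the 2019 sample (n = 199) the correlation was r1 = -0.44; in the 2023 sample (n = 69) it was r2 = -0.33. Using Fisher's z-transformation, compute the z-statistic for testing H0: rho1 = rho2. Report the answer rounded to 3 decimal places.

-0.909

Fisher z-transforms: z1 = atanh(-0.44) = -0.472231, z2 = atanh(-0.33) = -0.342828; difference d = -0.129403
Var(d) = 1/196 + 1/66 = 0.0051020 + 0.0151515 = 0.0202535
z = d/√Var(d) = -0.129403 / √0.0202535 = -0.129403 / 0.142315 = -0.909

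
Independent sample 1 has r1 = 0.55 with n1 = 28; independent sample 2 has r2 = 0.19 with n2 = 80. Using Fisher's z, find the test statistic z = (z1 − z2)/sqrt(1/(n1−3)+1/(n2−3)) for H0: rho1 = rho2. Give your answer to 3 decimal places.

Fisher z-transforms: z1 = atanh(0.55) = 0.618381, z2 = atanh(0.19) = 0.192337; difference d = 0.426044
Var(d) = 1/25 + 1/77 = 0.0400000 + 0.0129870 = 0.0529870
z = d/√Var(d) = 0.426044 / √0.0529870 = 0.426044 / 0.230189 = 1.851

1.851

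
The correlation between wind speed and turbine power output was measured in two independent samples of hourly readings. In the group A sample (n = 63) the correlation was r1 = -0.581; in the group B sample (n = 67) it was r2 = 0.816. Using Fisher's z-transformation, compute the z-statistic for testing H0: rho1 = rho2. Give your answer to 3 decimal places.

-10.065

z1 = atanh(-0.581) = -0.663971,  z2 = atanh(0.816) = 1.144728
SE = √(1/(n1−3) + 1/(n2−3)) = √(1/60 + 1/64) = √(0.0166667 + 0.0156250) = √0.0322917 = 0.179699
z = (z1 − z2)/SE = (-0.663971 − 1.144728) / 0.179699 = -1.808699 / 0.179699 = -10.065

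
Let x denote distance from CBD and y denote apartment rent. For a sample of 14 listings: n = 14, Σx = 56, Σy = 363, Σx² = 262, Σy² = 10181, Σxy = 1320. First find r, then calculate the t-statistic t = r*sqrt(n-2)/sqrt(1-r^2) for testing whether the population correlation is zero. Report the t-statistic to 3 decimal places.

-4.210

S_xy = nΣxy − ΣxΣy = 14·1320 − 56·363 = 18480 − 20328 = -1848
S_xx = nΣx² − (Σx)² = 14·262 − 56² = 3668 − 3136 = 532
S_yy = nΣy² − (Σy)² = 14·10181 − 363² = 142534 − 131769 = 10765
r = S_xy / √(S_xx·S_yy) = -1848 / √(532·10765) = -1848 / √5726980 = -1848 / 2393.1109 = -0.7722
t = r·√(n−2)/√(1−r²) = -0.7722·√12 / √(1−0.596293) = -2.674979 / 0.635379 = -4.210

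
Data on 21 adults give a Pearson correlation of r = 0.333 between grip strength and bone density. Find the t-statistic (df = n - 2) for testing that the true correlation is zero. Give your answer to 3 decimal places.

1.539

t = r·√(n−2) / √(1−r²) with r = 0.333, n = 21
  = 0.333·√19 / √(1 − 0.110889)
  = 0.333·4.358899 / 0.942927
  = 1.451513 / 0.942927 = 1.539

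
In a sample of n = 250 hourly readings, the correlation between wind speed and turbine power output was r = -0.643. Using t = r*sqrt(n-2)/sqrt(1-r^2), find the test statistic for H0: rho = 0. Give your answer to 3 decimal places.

-13.222

t = r·√(n−2) / √(1−r²) with r = -0.643, n = 250
  = -0.643·√248 / √(1 − 0.413449)
  = -0.643·15.748016 / 0.765866
  = -10.125974 / 0.765866 = -13.222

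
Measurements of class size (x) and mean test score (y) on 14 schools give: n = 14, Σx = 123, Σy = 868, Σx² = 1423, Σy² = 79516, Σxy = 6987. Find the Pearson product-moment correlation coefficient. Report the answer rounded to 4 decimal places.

-0.2154

S_xy = nΣxy − ΣxΣy = 14·6987 − 123·868 = 97818 − 106764 = -8946
S_xx = nΣx² − (Σx)² = 14·1423 − 123² = 19922 − 15129 = 4793
S_yy = nΣy² − (Σy)² = 14·79516 − 868² = 1113224 − 753424 = 359800
r = S_xy / √(S_xx·S_yy) = -8946 / √(4793·359800) = -8946 / √1724521400 = -8946 / 41527.3572 = -0.2154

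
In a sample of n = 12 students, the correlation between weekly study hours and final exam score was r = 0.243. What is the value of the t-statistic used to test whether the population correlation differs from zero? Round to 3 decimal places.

0.792

1 − r² = 1 − 0.059049 = 0.940951;  √(1−r²) = 0.970026
√(n−2) = √10 = 3.162278
t = r·√(n−2)/√(1−r²) = 0.243 · 3.162278 / 0.970026 = 0.792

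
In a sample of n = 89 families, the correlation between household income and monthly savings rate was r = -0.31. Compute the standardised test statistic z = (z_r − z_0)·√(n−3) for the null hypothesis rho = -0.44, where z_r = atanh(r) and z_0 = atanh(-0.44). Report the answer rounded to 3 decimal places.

z_r = atanh(-0.31) = -0.320545,  z_0 = atanh(-0.44) = -0.472231
SE = 1/√(n−3) = 1/√86 = 0.107833
z = (z_r − z_0)/SE = (-0.320545 − (-0.472231)) / 0.107833 = 0.151686 / 0.107833 = 1.407

1.407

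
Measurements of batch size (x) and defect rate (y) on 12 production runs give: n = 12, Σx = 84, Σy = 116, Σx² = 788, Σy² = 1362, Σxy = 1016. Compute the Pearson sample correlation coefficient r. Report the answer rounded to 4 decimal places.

Numerator: nΣxy − (Σx)(Σy) = 12·1016 − (84)(116) = 2448
Denominator: √[(nΣx²−(Σx)²)(nΣy²−(Σy)²)]
  nΣx²−(Σx)² = 12·788 − 7056 = 2400;  nΣy²−(Σy)² = 12·1362 − 13456 = 2888
  √(2400·2888) = √6931200 = 2632.7172
r = 2448 / 2632.7172 = 0.9298

0.9298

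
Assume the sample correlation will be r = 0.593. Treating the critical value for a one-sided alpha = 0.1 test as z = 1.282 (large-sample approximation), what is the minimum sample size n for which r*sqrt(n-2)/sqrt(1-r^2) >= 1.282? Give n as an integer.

6

Need r·√(n−2)/√(1−r²) ≥ 1.282
√(n−2) ≥ 1.282·√(1−0.351649) / 0.593 = 1.282·0.805202 / 0.593 = 1.7408
n−2 ≥ 3.0304  ⇒  n ≥ 5.0304
Smallest integer n = 6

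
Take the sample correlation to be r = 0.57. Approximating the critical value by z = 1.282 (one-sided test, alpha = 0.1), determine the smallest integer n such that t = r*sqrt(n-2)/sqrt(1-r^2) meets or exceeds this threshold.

Need r·√(n−2)/√(1−r²) ≥ 1.282
√(n−2) ≥ 1.282·√(1−0.3249) / 0.57 = 1.282·0.821645 / 0.57 = 1.8480
n−2 ≥ 3.4151  ⇒  n ≥ 5.4151
Smallest integer n = 6

6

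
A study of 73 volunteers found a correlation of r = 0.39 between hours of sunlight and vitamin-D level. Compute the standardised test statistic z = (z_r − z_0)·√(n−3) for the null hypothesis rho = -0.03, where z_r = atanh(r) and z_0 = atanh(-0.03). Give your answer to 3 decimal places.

Fisher z: atanh(0.39) = 0.411800, atanh(-0.03) = -0.030009
z = (z_r − z_0)·√(n−3) = (0.411800 − (-0.030009))·√70 = 0.441809 · 8.366600 = 3.696

3.696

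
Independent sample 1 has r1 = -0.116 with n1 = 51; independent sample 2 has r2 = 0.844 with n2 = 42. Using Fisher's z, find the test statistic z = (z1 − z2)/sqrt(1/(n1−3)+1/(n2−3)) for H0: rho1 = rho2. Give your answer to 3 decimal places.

Fisher z-transforms: z1 = atanh(-0.116) = -0.116525, z2 = atanh(0.844) = 1.234918; difference d = -1.351443
Var(d) = 1/48 + 1/39 = 0.0208333 + 0.0256410 = 0.0464743
z = d/√Var(d) = -1.351443 / √0.0464743 = -1.351443 / 0.215579 = -6.269

-6.269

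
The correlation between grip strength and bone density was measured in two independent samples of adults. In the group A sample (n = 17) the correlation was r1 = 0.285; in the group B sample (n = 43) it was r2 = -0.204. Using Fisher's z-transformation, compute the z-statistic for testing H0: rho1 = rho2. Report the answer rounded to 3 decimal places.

Fisher z-transforms: z1 = atanh(0.285) = 0.293116, z2 = atanh(-0.204) = -0.206903; difference d = 0.500019
Var(d) = 1/14 + 1/40 = 0.0714286 + 0.0250000 = 0.0964286
z = d/√Var(d) = 0.500019 / √0.0964286 = 0.500019 / 0.310530 = 1.610

1.610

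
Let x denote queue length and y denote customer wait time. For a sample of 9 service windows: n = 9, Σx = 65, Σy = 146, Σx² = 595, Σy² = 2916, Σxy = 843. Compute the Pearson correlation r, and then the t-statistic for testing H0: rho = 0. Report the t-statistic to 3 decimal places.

-3.608

S_xy = nΣxy − ΣxΣy = 9·843 − 65·146 = 7587 − 9490 = -1903
S_xx = nΣx² − (Σx)² = 9·595 − 65² = 5355 − 4225 = 1130
S_yy = nΣy² − (Σy)² = 9·2916 − 146² = 26244 − 21316 = 4928
r = S_xy / √(S_xx·S_yy) = -1903 / √(1130·4928) = -1903 / √5568640 = -1903 / 2359.7966 = -0.8064
t = r·√(n−2)/√(1−r²) = -0.8064·√7 / √(1−0.650281) = -2.133534 / 0.591370 = -3.608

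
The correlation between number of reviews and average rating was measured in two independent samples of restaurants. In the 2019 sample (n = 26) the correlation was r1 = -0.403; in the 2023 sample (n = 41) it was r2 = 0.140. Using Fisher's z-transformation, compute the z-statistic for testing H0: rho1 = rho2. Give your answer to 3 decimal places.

-2.151

Fisher z-transforms: z1 = atanh(-0.403) = -0.427225, z2 = atanh(0.140) = 0.140926; difference d = -0.568151
Var(d) = 1/23 + 1/38 = 0.0434783 + 0.0263158 = 0.0697941
z = d/√Var(d) = -0.568151 / √0.0697941 = -0.568151 / 0.264186 = -2.151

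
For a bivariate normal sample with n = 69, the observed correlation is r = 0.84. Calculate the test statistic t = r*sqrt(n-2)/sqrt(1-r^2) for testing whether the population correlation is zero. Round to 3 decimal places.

t = r·√(n−2) / √(1−r²) with r = 0.84, n = 69
  = 0.84·√67 / √(1 − 0.7056)
  = 0.84·8.185353 / 0.542586
  = 6.875697 / 0.542586 = 12.672

12.672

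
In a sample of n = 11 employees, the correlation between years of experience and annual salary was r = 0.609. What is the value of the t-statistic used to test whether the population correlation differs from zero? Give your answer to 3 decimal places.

2.303

1 − r² = 1 − 0.370881 = 0.629119;  √(1−r²) = 0.793170
√(n−2) = √9 = 3.000000
t = r·√(n−2)/√(1−r²) = 0.609 · 3.000000 / 0.793170 = 2.303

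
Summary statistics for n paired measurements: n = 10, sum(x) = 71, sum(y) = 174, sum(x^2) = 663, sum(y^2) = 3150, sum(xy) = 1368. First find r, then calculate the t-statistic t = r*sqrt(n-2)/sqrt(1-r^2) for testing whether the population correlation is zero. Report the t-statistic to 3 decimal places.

8.681

Numerator: nΣxy − (Σx)(Σy) = 10·1368 − (71)(174) = 1326
Denominator: √[(nΣx²−(Σx)²)(nΣy²−(Σy)²)]
  nΣx²−(Σx)² = 10·663 − 5041 = 1589;  nΣy²−(Σy)² = 10·3150 − 30276 = 1224
  √(1589·1224) = √1944936 = 1394.6096
r = 1326 / 1394.6096 = 0.9508
t = r·√(n−2)/√(1−r²) = 0.9508·√8 / √(1−0.904021) = 2.689269 / 0.309805 = 8.681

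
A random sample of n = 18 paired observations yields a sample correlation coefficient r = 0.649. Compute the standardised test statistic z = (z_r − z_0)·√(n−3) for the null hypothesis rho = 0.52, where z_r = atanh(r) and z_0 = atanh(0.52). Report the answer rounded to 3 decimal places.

0.764

z_r = atanh(0.649) = 0.773569,  z_0 = atanh(0.52) = 0.576340
SE = 1/√(n−3) = 1/√15 = 0.258199
z = (z_r − z_0)/SE = (0.773569 − 0.576340) / 0.258199 = 0.197229 / 0.258199 = 0.764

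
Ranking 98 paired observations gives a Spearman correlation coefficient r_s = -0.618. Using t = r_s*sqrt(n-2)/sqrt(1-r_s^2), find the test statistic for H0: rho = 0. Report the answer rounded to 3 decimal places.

-7.702

t = r_s·√(n−2) / √(1−r_s²) with r_s = -0.618, n = 98
  = -0.618·√96 / √(1 − 0.381924)
  = -0.618·9.797959 / 0.786178
  = -6.055139 / 0.786178 = -7.702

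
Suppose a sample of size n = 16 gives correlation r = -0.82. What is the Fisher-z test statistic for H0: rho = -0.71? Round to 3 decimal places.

z_r = atanh(-0.82) = -1.156817,  z_0 = atanh(-0.71) = -0.887184
SE = 1/√(n−3) = 1/√13 = 0.277350
z = (z_r − z_0)/SE = (-1.156817 − (-0.887184)) / 0.277350 = -0.269633 / 0.277350 = -0.972

-0.972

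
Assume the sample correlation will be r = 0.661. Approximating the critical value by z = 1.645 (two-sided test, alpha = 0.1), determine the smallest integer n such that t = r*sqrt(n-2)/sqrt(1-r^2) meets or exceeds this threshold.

6

r√(n−2)/√(1−r²) ≥ 1.645  ⇔  n−2 ≥ (1.645)²·(1−r²)/r²
(1−r²)/r² = (1−0.436921)/0.436921 = 1.2887
n ≥ 2 + 2.706025·1.2887 = 2 + 3.4873 = 5.4873
⌈5.4873⌉ = 6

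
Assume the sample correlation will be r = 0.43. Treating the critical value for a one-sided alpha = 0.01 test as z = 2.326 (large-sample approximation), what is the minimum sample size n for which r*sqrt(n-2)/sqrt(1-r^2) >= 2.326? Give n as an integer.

r√(n−2)/√(1−r²) ≥ 2.326  ⇔  n−2 ≥ (2.326)²·(1−r²)/r²
(1−r²)/r² = (1−0.1849)/0.1849 = 4.4083
n ≥ 2 + 5.410276·4.4083 = 2 + 23.8501 = 25.8501
⌈25.8501⌉ = 26

26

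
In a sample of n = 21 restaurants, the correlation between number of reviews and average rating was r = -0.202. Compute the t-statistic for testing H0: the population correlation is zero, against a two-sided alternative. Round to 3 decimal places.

1 − r² = 1 − 0.040804 = 0.959196;  √(1−r²) = 0.979386
√(n−2) = √19 = 4.358899
t = r·√(n−2)/√(1−r²) = -0.202 · 4.358899 / 0.979386 = -0.899

-0.899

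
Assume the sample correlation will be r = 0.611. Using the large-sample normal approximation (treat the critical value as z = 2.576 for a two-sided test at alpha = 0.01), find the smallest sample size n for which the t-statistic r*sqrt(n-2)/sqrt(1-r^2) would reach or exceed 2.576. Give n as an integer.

14

r√(n−2)/√(1−r²) ≥ 2.576  ⇔  n−2 ≥ (2.576)²·(1−r²)/r²
(1−r²)/r² = (1−0.373321)/0.373321 = 1.6787
n ≥ 2 + 6.635776·1.6787 = 2 + 11.1395 = 13.1395
⌈13.1395⌉ = 14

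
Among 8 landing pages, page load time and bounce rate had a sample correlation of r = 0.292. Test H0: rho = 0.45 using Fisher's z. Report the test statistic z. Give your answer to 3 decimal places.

-0.411

z_r = atanh(0.292) = 0.300751,  z_0 = atanh(0.45) = 0.484700
SE = 1/√(n−3) = 1/√5 = 0.447214
z = (z_r − z_0)/SE = (0.300751 − 0.484700) / 0.447214 = -0.183949 / 0.447214 = -0.411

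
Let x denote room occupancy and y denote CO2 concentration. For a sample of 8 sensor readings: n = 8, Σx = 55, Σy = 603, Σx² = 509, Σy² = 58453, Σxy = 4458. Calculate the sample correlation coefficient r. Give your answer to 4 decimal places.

Numerator: nΣxy − (Σx)(Σy) = 8·4458 − (55)(603) = 2499
Denominator: √[(nΣx²−(Σx)²)(nΣy²−(Σy)²)]
  nΣx²−(Σx)² = 8·509 − 3025 = 1047;  nΣy²−(Σy)² = 8·58453 − 363609 = 104015
  √(1047·104015) = √108903705 = 10435.6938
r = 2499 / 10435.6938 = 0.2395

0.2395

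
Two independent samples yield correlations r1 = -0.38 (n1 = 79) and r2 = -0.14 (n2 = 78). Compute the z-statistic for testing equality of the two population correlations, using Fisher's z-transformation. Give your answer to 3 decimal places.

z1 = atanh(-0.38) = -0.400060,  z2 = atanh(-0.14) = -0.140926
SE = √(1/(n1−3) + 1/(n2−3)) = √(1/76 + 1/75) = √(0.0131579 + 0.0133333) = √0.0264912 = 0.162761
z = (z1 − z2)/SE = (-0.400060 − (-0.140926)) / 0.162761 = -0.259134 / 0.162761 = -1.592

-1.592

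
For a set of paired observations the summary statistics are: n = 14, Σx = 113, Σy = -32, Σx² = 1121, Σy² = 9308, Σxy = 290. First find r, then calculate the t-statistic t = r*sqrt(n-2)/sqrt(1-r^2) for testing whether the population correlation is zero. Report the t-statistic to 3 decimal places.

Numerator: nΣxy − (Σx)(Σy) = 14·290 − (113)(-32) = 7676
Denominator: √[(nΣx²−(Σx)²)(nΣy²−(Σy)²)]
  nΣx²−(Σx)² = 14·1121 − 12769 = 2925;  nΣy²−(Σy)² = 14·9308 − 1024 = 129288
  √(2925·129288) = √378167400 = 19446.5267
r = 7676 / 19446.5267 = 0.3947
t = r·√(n−2)/√(1−r²) = 0.3947·√12 / √(1−0.155788) = 1.367281 / 0.918810 = 1.488

1.488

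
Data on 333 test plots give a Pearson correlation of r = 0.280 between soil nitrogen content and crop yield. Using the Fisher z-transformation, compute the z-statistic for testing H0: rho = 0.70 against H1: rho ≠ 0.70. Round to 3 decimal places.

-10.529

z_r = atanh(0.280) = 0.287682,  z_0 = atanh(0.70) = 0.867301
SE = 1/√(n−3) = 1/√330 = 0.055048
z = (z_r − z_0)/SE = (0.287682 − 0.867301) / 0.055048 = -0.579619 / 0.055048 = -10.529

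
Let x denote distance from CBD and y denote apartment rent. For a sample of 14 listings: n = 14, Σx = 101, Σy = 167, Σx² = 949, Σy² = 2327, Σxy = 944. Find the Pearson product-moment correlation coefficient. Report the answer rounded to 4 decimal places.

-0.9599

Numerator: nΣxy − (Σx)(Σy) = 14·944 − (101)(167) = -3651
Denominator: √[(nΣx²−(Σx)²)(nΣy²−(Σy)²)]
  nΣx²−(Σx)² = 14·949 − 10201 = 3085;  nΣy²−(Σy)² = 14·2327 − 27889 = 4689
  √(3085·4689) = √14465565 = 3803.3623
r = -3651 / 3803.3623 = -0.9599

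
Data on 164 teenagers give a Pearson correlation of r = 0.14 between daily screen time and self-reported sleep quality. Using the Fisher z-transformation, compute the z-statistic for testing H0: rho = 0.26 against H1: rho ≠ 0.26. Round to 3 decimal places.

Fisher z: atanh(0.14) = 0.140926, atanh(0.26) = 0.266108
z = (z_r − z_0)·√(n−3) = (0.140926 − 0.266108)·√161 = -0.125182 · 12.688578 = -1.588

-1.588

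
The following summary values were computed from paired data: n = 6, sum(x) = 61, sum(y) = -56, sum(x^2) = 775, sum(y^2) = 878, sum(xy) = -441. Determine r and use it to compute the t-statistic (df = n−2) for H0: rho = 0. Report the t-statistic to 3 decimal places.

1.307

S_xy = nΣxy − ΣxΣy = 6·(-441) − 61·(-56) = -2646 − (-3416) = 770
S_xx = nΣx² − (Σx)² = 6·775 − 61² = 4650 − 3721 = 929
S_yy = nΣy² − (Σy)² = 6·878 − (-56)² = 5268 − 3136 = 2132
r = S_xy / √(S_xx·S_yy) = 770 / √(929·2132) = 770 / √1980628 = 770 / 1407.3479 = 0.5471
t = r·√(n−2)/√(1−r²) = 0.5471·√4 / √(1−0.299318) = 1.094200 / 0.837068 = 1.307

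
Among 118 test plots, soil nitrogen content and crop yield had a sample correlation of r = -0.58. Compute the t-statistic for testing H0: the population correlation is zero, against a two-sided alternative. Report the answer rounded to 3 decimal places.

-7.668

t = r·√(n−2) / √(1−r²) with r = -0.58, n = 118
  = -0.58·√116 / √(1 − 0.3364)
  = -0.58·10.770330 / 0.814616
  = -6.246791 / 0.814616 = -7.668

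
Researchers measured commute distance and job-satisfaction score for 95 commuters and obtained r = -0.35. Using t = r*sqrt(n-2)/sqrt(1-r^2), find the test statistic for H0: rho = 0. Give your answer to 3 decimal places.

1 − r² = 1 − 0.1225 = 0.8775;  √(1−r²) = 0.936750
√(n−2) = √93 = 9.643651
t = r·√(n−2)/√(1−r²) = -0.35 · 9.643651 / 0.936750 = -3.603

-3.603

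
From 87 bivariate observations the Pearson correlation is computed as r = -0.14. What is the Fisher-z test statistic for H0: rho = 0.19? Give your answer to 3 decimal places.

Fisher z: atanh(-0.14) = -0.140926, atanh(0.19) = 0.192337
z = (z_r − z_0)·√(n−3) = (-0.140926 − 0.192337)·√84 = -0.333263 · 9.165151 = -3.054

-3.054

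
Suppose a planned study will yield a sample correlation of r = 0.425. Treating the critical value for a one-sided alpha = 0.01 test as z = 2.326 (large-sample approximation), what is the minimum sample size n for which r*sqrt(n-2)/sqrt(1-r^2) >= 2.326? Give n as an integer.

27

r√(n−2)/√(1−r²) ≥ 2.326  ⇔  n−2 ≥ (2.326)²·(1−r²)/r²
(1−r²)/r² = (1−0.180625)/0.180625 = 4.5363
n ≥ 2 + 5.410276·4.5363 = 2 + 24.5426 = 26.5426
⌈26.5426⌉ = 27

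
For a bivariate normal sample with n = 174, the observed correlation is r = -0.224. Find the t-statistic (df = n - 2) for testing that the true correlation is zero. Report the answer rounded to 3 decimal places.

1 − r² = 1 − 0.050176 = 0.949824;  √(1−r²) = 0.974589
√(n−2) = √172 = 13.114877
t = r·√(n−2)/√(1−r²) = -0.224 · 13.114877 / 0.974589 = -3.014

-3.014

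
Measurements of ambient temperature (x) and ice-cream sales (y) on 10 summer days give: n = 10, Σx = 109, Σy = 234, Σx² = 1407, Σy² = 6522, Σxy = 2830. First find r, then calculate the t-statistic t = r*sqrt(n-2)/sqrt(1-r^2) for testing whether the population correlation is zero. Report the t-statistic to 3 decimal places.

S_xy = nΣxy − ΣxΣy = 10·2830 − 109·234 = 28300 − 25506 = 2794
S_xx = nΣx² − (Σx)² = 10·1407 − 109² = 14070 − 11881 = 2189
S_yy = nΣy² − (Σy)² = 10·6522 − 234² = 65220 − 54756 = 10464
r = S_xy / √(S_xx·S_yy) = 2794 / √(2189·10464) = 2794 / √22905696 = 2794 / 4785.9896 = 0.5838
t = r·√(n−2)/√(1−r²) = 0.5838·√8 / √(1−0.340822) = 1.651236 / 0.811898 = 2.034

2.034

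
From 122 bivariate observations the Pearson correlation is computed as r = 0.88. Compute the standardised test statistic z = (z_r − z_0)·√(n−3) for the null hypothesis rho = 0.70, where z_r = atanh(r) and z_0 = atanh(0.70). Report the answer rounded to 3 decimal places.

5.547

Fisher z: atanh(0.88) = 1.375768, atanh(0.70) = 0.867301
z = (z_r − z_0)·√(n−3) = (1.375768 − 0.867301)·√119 = 0.508467 · 10.908712 = 5.547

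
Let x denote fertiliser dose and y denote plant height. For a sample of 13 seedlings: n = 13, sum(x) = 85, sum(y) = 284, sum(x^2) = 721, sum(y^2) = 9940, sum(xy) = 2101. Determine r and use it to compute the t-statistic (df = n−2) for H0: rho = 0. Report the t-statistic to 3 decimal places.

Numerator: nΣxy − (Σx)(Σy) = 13·2101 − (85)(284) = 3173
Denominator: √[(nΣx²−(Σx)²)(nΣy²−(Σy)²)]
  nΣx²−(Σx)² = 13·721 − 7225 = 2148;  nΣy²−(Σy)² = 13·9940 − 80656 = 48564
  √(2148·48564) = √104315472 = 10213.4946
r = 3173 / 10213.4946 = 0.3107
t = r·√(n−2)/√(1−r²) = 0.3107·√11 / √(1−0.096534) = 1.030475 / 0.950508 = 1.084

1.084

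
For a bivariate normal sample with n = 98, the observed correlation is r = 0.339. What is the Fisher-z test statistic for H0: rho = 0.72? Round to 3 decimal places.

z_r = atanh(0.339) = 0.352962,  z_0 = atanh(0.72) = 0.907645
SE = 1/√(n−3) = 1/√95 = 0.102598
z = (z_r − z_0)/SE = (0.352962 − 0.907645) / 0.102598 = -0.554683 / 0.102598 = -5.406

-5.406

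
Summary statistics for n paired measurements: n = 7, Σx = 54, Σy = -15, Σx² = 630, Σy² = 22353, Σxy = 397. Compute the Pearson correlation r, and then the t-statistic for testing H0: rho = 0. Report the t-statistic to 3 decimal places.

0.540

Numerator: nΣxy − (Σx)(Σy) = 7·397 − (54)(-15) = 3589
Denominator: √[(nΣx²−(Σx)²)(nΣy²−(Σy)²)]
  nΣx²−(Σx)² = 7·630 − 2916 = 1494;  nΣy²−(Σy)² = 7·22353 − 225 = 156246
  √(1494·156246) = √233431524 = 15278.4660
r = 3589 / 15278.4660 = 0.2349
t = r·√(n−2)/√(1−r²) = 0.2349·√5 / √(1−0.055178) = 0.525252 / 0.972020 = 0.540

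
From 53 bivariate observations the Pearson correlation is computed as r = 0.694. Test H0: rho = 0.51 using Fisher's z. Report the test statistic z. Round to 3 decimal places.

z_r = atanh(0.694) = 0.855631,  z_0 = atanh(0.51) = 0.562730
SE = 1/√(n−3) = 1/√50 = 0.141421
z = (z_r − z_0)/SE = (0.855631 − 0.562730) / 0.141421 = 0.292901 / 0.141421 = 2.071

2.071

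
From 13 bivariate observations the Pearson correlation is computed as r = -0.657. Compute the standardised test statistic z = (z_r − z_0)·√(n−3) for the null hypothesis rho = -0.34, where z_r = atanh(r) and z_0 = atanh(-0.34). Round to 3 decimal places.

-1.371

z_r = atanh(-0.657) = -0.787517,  z_0 = atanh(-0.34) = -0.354093
SE = 1/√(n−3) = 1/√10 = 0.316228
z = (z_r − z_0)/SE = (-0.787517 − (-0.354093)) / 0.316228 = -0.433424 / 0.316228 = -1.371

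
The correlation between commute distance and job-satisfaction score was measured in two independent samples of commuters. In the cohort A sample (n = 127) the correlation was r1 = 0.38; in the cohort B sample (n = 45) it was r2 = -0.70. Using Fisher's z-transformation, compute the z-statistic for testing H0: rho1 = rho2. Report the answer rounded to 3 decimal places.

Fisher z-transforms: z1 = atanh(0.38) = 0.400060, z2 = atanh(-0.70) = -0.867301; difference d = 1.267361
Var(d) = 1/124 + 1/42 = 0.0080645 + 0.0238095 = 0.0318740
z = d/√Var(d) = 1.267361 / √0.0318740 = 1.267361 / 0.178533 = 7.099

7.099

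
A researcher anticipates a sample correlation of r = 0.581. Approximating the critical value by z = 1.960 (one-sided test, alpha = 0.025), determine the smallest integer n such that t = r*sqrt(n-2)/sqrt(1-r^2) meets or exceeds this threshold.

10

Need r·√(n−2)/√(1−r²) ≥ 1.960
√(n−2) ≥ 1.960·√(1−0.337561) / 0.581 = 1.960·0.813904 / 0.581 = 2.7457
n−2 ≥ 7.5389  ⇒  n ≥ 9.5389
Smallest integer n = 10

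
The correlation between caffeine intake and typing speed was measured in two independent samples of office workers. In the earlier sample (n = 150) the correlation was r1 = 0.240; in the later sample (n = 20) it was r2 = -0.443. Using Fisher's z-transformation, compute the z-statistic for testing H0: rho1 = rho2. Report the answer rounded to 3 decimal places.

2.813

Fisher z-transforms: z1 = atanh(0.240) = 0.244774, z2 = atanh(-0.443) = -0.475957; difference d = 0.720731
Var(d) = 1/147 + 1/17 = 0.0068027 + 0.0588235 = 0.0656262
z = d/√Var(d) = 0.720731 / √0.0656262 = 0.720731 / 0.256176 = 2.813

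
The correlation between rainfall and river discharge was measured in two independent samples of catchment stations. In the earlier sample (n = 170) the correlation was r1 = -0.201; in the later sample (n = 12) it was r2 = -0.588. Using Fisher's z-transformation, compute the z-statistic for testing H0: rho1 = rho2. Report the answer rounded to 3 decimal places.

1.376

z1 = atanh(-0.201) = -0.203774,  z2 = atanh(-0.588) = -0.674604
SE = √(1/(n1−3) + 1/(n2−3)) = √(1/167 + 1/9) = √(0.0059880 + 0.1111111) = √0.1170991 = 0.342197
z = (z1 − z2)/SE = (-0.203774 − (-0.674604)) / 0.342197 = 0.470830 / 0.342197 = 1.376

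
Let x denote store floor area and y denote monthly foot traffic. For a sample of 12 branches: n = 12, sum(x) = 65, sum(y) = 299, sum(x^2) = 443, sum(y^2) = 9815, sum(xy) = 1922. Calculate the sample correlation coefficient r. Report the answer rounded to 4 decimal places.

Numerator: nΣxy − (Σx)(Σy) = 12·1922 − (65)(299) = 3629
Denominator: √[(nΣx²−(Σx)²)(nΣy²−(Σy)²)]
  nΣx²−(Σx)² = 12·443 − 4225 = 1091;  nΣy²−(Σy)² = 12·9815 − 89401 = 28379
  √(1091·28379) = √30961489 = 5564.3049
r = 3629 / 5564.3049 = 0.6522

0.6522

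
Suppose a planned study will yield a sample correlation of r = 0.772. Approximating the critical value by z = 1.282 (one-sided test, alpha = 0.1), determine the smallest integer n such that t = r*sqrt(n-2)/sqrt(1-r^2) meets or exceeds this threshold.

r√(n−2)/√(1−r²) ≥ 1.282  ⇔  n−2 ≥ (1.282)²·(1−r²)/r²
(1−r²)/r² = (1−0.595984)/0.595984 = 0.6779
n ≥ 2 + 1.643524·0.6779 = 2 + 1.1141 = 3.1141
⌈3.1141⌉ = 4

4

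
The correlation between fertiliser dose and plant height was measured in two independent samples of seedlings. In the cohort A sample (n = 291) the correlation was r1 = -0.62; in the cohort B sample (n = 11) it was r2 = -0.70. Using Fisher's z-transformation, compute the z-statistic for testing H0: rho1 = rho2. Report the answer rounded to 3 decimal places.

0.397

Fisher z-transforms: z1 = atanh(-0.62) = -0.725005, z2 = atanh(-0.70) = -0.867301; difference d = 0.142296
Var(d) = 1/288 + 1/8 = 0.0034722 + 0.1250000 = 0.1284722
z = d/√Var(d) = 0.142296 / √0.1284722 = 0.142296 / 0.358430 = 0.397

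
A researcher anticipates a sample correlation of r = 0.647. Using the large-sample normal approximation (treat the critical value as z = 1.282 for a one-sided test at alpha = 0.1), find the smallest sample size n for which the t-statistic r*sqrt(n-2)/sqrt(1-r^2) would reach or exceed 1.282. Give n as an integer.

r√(n−2)/√(1−r²) ≥ 1.282  ⇔  n−2 ≥ (1.282)²·(1−r²)/r²
(1−r²)/r² = (1−0.418609)/0.418609 = 1.3889
n ≥ 2 + 1.643524·1.3889 = 2 + 2.2827 = 4.2827
⌈4.2827⌉ = 5

5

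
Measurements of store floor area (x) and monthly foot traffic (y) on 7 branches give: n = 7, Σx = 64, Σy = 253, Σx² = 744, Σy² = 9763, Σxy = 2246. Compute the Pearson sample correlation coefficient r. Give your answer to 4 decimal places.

Numerator: nΣxy − (Σx)(Σy) = 7·2246 − (64)(253) = -470
Denominator: √[(nΣx²−(Σx)²)(nΣy²−(Σy)²)]
  nΣx²−(Σx)² = 7·744 − 4096 = 1112;  nΣy²−(Σy)² = 7·9763 − 64009 = 4332
  √(1112·4332) = √4817184 = 2194.8084
r = -470 / 2194.8084 = -0.2141

-0.2141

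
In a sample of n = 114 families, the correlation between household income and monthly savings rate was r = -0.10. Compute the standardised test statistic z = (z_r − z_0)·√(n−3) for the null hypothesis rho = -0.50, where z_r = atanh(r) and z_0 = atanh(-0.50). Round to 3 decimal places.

4.730

Fisher z: atanh(-0.10) = -0.100335, atanh(-0.50) = -0.549306
z = (z_r − z_0)·√(n−3) = (-0.100335 − (-0.549306))·√111 = 0.448971 · 10.535654 = 4.730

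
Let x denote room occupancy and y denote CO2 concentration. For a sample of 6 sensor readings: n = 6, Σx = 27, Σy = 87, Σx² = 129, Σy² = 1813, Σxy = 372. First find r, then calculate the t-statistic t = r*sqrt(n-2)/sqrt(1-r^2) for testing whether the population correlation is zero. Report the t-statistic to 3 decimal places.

Numerator: nΣxy − (Σx)(Σy) = 6·372 − (27)(87) = -117
Denominator: √[(nΣx²−(Σx)²)(nΣy²−(Σy)²)]
  nΣx²−(Σx)² = 6·129 − 729 = 45;  nΣy²−(Σy)² = 6·1813 − 7569 = 3309
  √(45·3309) = √148905 = 385.8821
r = -117 / 385.8821 = -0.3032
t = r·√(n−2)/√(1−r²) = -0.3032·√4 / √(1−0.091930) = -0.606400 / 0.952927 = -0.636

-0.636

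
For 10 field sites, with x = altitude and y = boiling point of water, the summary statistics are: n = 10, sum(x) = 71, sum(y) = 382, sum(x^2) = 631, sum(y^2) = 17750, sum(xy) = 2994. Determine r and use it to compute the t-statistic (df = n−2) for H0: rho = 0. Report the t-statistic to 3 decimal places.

Numerator: nΣxy − (Σx)(Σy) = 10·2994 − (71)(382) = 2818
Denominator: √[(nΣx²−(Σx)²)(nΣy²−(Σy)²)]
  nΣx²−(Σx)² = 10·631 − 5041 = 1269;  nΣy²−(Σy)² = 10·17750 − 145924 = 31576
  √(1269·31576) = √40069944 = 6330.0825
r = 2818 / 6330.0825 = 0.4452
t = r·√(n−2)/√(1−r²) = 0.4452·√8 / √(1−0.198203) = 1.259216 / 0.895431 = 1.406

1.406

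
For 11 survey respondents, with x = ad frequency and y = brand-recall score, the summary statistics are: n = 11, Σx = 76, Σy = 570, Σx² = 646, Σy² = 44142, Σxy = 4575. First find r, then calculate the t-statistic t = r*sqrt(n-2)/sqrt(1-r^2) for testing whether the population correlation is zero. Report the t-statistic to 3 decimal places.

1.638

S_xy = nΣxy − ΣxΣy = 11·4575 − 76·570 = 50325 − 43320 = 7005
S_xx = nΣx² − (Σx)² = 11·646 − 76² = 7106 − 5776 = 1330
S_yy = nΣy² − (Σy)² = 11·44142 − 570² = 485562 − 324900 = 160662
r = S_xy / √(S_xx·S_yy) = 7005 / √(1330·160662) = 7005 / √213680460 = 7005 / 14617.8131 = 0.4792
t = r·√(n−2)/√(1−r²) = 0.4792·√9 / √(1−0.229633) = 1.437600 / 0.877706 = 1.638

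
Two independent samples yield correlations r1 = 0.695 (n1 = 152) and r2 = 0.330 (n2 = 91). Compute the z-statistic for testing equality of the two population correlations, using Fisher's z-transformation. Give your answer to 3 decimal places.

3.829

Fisher z-transforms: z1 = atanh(0.695) = 0.857563, z2 = atanh(0.330) = 0.342828; difference d = 0.514735
Var(d) = 1/149 + 1/88 = 0.0067114 + 0.0113636 = 0.0180750
z = d/√Var(d) = 0.514735 / √0.0180750 = 0.514735 / 0.134443 = 3.829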